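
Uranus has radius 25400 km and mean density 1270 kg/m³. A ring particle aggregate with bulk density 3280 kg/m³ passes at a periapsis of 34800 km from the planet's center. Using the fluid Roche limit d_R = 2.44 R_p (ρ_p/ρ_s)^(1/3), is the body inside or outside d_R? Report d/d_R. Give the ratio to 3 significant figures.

d_R = 2.44 × (25400 km) × (1270/3280)^(1/3) = 45170 km
d/d_R = (34800) / (45170) = 0.770
Since d/d_R < 1, the body is inside the Roche limit.

inside; d/d_R ≈ 0.770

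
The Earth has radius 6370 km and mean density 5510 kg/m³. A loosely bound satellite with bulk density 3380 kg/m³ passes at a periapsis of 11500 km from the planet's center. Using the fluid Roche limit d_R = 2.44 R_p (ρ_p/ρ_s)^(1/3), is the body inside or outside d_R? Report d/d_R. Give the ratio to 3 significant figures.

inside; d/d_R ≈ 0.629

d_R = 2.44 × (6370 km) × (5510/3380)^(1/3) = 18290 km
d/d_R = (11500) / (18290) = 0.629
Since d/d_R < 1, the body is inside the Roche limit.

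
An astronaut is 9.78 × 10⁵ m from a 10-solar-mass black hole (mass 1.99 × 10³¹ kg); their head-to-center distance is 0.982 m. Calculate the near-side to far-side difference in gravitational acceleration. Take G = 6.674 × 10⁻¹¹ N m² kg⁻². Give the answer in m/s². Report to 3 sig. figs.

Differencing GM/(d−r)² and GM/(d+r)² to first order in r/d gives 4GMr/d³.
Δa = 4GMr/d³
   = 4 × (6.674 × 10⁻¹¹) × (1.99 × 10³¹) × (0.982) / (9.78 × 10⁵)³
   = 5.58 × 10³ m/s²

5.58 × 10³ m/s²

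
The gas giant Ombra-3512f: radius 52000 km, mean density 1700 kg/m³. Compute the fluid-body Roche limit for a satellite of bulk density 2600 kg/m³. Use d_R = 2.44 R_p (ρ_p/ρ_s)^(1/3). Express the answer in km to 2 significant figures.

d_R = 2.44 × 52000 km × (1700/2600)^(1/3)
    = 1.1 × 10⁵ km

1.1 × 10⁵ km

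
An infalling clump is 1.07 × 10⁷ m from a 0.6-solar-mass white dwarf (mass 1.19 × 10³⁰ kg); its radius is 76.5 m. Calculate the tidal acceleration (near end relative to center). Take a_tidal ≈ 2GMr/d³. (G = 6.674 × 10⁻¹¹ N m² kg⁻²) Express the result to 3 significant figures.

The tidal stretch is the gradient of GM/d² times the body's extent r, hence the 1/d³ dependence.
Δa = 2GMr/d³
   = 2 × (6.674 × 10⁻¹¹) × (1.19 × 10³⁰) × (76.5) / (1.07 × 10⁷)³
   = 9.92 m/s²

9.92 m/s²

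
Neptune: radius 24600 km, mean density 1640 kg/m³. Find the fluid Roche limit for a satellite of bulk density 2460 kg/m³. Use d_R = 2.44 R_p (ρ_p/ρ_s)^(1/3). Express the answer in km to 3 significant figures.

52400 km

d_R = 2.44 × 24600 km × (1640/2460)^(1/3)
    = 52400 km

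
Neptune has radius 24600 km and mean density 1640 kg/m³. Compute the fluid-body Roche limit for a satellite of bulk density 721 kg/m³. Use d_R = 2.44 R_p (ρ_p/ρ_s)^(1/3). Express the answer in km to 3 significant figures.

78900 km

d_R = 2.44 × 24600 km × (1640/721)^(1/3)
    = 78900 km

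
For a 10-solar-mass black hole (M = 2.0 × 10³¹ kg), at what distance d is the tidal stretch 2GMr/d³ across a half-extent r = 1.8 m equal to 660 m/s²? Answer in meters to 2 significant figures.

1.9 × 10⁶ m

2GMr/d³ = a_tidal  ⇒  d = (2GMr / a_tidal)^(1/3)
d = (2 × 6.674×10⁻¹¹ × (2.0 × 10³¹) × (1.8) / (660))^(1/3)
  = 1.9 × 10⁶ m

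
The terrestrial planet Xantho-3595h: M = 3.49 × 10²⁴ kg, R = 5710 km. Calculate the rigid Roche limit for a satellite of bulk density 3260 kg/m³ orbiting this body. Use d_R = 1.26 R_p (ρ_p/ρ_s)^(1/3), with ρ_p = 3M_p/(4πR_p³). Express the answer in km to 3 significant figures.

ρ_p = 3M_p/(4πR_p³) = 3 × (3.49 × 10²⁴) / (4π × (5.71 × 10⁶ m)³) = 4480 kg/m³
d_R = 1.26 × 5710 km × (4480/3260)^(1/3)
    = 8000 km

8000 km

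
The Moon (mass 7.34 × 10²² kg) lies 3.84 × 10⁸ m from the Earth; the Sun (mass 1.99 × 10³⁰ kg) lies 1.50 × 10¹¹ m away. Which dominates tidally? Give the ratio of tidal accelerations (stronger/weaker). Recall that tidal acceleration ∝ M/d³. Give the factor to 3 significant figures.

Compare M/d³ for the two perturbers:
The Moon: (7.34 × 10²²) / (3.84 × 10⁸)³ = 1.296 × 10⁻³
The Sun: (1.99 × 10³⁰) / (1.50 × 10¹¹)³ = 5.896 × 10⁻⁴
Ratio (larger/smaller) = 2.20

The Moon, by a factor of ≈ 2.20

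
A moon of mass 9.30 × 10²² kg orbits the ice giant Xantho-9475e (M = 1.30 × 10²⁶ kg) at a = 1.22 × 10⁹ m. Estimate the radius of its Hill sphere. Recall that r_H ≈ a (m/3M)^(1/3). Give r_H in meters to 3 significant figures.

r_H ≈ a (m/3M)^(1/3)
    = (1.22 × 10⁹) × (9.30 × 10²² / (3 × 1.30 × 10²⁶))^(1/3)
    = 7.57 × 10⁷ m

7.57 × 10⁷ m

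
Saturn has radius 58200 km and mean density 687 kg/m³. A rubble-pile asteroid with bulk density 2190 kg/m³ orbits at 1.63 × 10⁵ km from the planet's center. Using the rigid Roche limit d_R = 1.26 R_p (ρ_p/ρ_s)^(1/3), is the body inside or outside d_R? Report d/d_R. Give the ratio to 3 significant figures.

outside; d/d_R ≈ 3.27

d_R = 1.26 × (58200 km) × (687/2190)^(1/3) = 49830 km
d/d_R = (1.63 × 10⁵) / (49830) = 3.27
Since d/d_R > 1, the body is outside the Roche limit.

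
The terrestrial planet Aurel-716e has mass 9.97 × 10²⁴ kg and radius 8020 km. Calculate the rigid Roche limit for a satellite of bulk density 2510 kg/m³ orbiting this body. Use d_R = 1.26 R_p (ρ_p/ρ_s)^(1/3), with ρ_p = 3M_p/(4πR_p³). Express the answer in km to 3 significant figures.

ρ_p = 3M_p/(4πR_p³) = 3 × (9.97 × 10²⁴) / (4π × (8.02 × 10⁶ m)³) = 4610 kg/m³
d_R = 1.26 × 8020 km × (4610/2510)^(1/3)
    = 12400 km

12400 km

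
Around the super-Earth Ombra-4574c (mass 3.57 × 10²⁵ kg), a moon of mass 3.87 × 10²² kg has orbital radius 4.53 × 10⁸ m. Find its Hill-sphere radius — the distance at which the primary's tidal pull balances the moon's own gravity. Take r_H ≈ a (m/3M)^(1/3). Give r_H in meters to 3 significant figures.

r_H ≈ a (m/3M)^(1/3)
    = (4.53 × 10⁸) × (3.87 × 10²² / (3 × 3.57 × 10²⁵))^(1/3)
    = 3.23 × 10⁷ m

3.23 × 10⁷ m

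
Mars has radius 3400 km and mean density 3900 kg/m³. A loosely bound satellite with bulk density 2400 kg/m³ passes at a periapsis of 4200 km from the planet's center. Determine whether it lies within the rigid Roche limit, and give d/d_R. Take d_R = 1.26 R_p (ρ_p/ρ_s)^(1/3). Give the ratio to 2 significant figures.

inside; d/d_R ≈ 0.83

d_R = 1.26 × (3400 km) × (3900/2400)^(1/3) = 5037 km
d/d_R = (4200) / (5037) = 0.83
Since d/d_R < 1, the body is inside the Roche limit.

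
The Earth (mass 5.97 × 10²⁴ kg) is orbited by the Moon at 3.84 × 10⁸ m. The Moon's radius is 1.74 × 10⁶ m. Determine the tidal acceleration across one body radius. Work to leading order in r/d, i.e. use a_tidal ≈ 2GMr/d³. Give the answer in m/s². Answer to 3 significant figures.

2.45 × 10⁻⁵ m/s²

Differencing GM/(d−r)² and GM/d² to first order in r/d gives 2GMr/d³.
a_tidal = 2GMr/d³
        = 2 × (6.674 × 10⁻¹¹) × (5.97 × 10²⁴) × (1.74 × 10⁶) / (3.84 × 10⁸)³
        = 2.45 × 10⁻⁵ m/s²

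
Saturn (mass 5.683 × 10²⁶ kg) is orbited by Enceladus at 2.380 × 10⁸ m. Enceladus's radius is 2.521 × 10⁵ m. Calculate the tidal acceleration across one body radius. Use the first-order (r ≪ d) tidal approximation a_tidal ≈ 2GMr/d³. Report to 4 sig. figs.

1.419 × 10⁻³ m/s²

Since r ≪ d, expand the inverse-square field across one radius to get the leading 2GMr/d³ term.
a_tidal = 2GMr/d³
        = 2 × (6.674 × 10⁻¹¹) × (5.683 × 10²⁶) × (2.521 × 10⁵) / (2.380 × 10⁸)³
        = 1.419 × 10⁻³ m/s²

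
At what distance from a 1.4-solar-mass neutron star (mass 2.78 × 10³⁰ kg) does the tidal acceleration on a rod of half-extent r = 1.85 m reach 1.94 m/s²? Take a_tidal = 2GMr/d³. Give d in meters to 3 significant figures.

7.07 × 10⁶ m

2GMr/d³ = a_tidal  ⇒  d = (2GMr / a_tidal)^(1/3)
d = (2 × 6.674×10⁻¹¹ × (2.78 × 10³⁰) × (1.85) / (1.94))^(1/3)
  = 7.07 × 10⁶ m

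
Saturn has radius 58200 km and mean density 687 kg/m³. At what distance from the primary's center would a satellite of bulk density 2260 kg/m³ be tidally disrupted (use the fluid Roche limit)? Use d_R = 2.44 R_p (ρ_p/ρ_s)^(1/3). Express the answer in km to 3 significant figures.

d_R = 2.44 × 58200 km × (687/2260)^(1/3)
    = 95500 km

95500 km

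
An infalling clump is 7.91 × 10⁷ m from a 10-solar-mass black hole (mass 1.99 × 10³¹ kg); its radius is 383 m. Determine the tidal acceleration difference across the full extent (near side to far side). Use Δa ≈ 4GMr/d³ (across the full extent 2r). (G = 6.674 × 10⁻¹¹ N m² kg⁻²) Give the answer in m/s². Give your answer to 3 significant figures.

Near-to-far spans 2r, so the tidal difference is twice the near-to-center value: 4GMr/d³.
Δg = 4GMr/d³
   = 4 × (6.674 × 10⁻¹¹) × (1.99 × 10³¹) × (383) / (7.91 × 10⁷)³
   = 4.11 m/s²

4.11 m/s²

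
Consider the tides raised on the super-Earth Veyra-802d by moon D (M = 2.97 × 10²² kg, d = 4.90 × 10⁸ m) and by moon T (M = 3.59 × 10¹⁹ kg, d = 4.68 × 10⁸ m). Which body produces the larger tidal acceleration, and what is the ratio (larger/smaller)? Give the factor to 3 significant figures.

Tidal acceleration ∝ M/d³, so compare M/d³ for each.
Moon D: (2.97 × 10²²) / (4.90 × 10⁸)³ = 2.524 × 10⁻⁴
Moon T: (3.59 × 10¹⁹) / (4.68 × 10⁸)³ = 3.502 × 10⁻⁷
Ratio (larger/smaller) = 721

Moon D, by a factor of ≈ 721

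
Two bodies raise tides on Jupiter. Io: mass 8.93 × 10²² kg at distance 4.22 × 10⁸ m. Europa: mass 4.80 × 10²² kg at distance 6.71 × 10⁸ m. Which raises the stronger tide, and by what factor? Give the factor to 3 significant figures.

The tide-raising term goes as M/d³ (the gradient of a 1/d² field).
Io: (8.93 × 10²²) / (4.22 × 10⁸)³ = 1.188 × 10⁻³
Europa: (4.80 × 10²²) / (6.71 × 10⁸)³ = 1.589 × 10⁻⁴
Ratio (larger/smaller) = 7.48

Io, by a factor of ≈ 7.48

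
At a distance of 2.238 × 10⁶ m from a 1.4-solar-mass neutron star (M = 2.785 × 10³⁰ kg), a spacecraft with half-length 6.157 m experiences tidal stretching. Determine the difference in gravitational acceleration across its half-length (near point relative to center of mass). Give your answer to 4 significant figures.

2.042 × 10² m/s²

Δg = 2GMr/d³
   = 2 × (6.674 × 10⁻¹¹) × (2.785 × 10³⁰) × (6.157) / (2.238 × 10⁶)³
   = 2.042 × 10² m/s²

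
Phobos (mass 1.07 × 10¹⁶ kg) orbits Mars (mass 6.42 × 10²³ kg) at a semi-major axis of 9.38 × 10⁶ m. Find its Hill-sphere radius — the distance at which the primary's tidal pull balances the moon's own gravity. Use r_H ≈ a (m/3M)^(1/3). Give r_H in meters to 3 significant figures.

1.66 × 10⁴ m

r_H ≈ a (m/3M)^(1/3)
    = (9.38 × 10⁶) × (1.07 × 10¹⁶ / (3 × 6.42 × 10²³))^(1/3)
    = 1.66 × 10⁴ m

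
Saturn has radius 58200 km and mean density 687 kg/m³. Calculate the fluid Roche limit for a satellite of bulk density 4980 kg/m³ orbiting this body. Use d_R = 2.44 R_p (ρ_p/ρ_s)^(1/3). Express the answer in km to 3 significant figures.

73400 km

d_R = 2.44 × 58200 km × (687/4980)^(1/3)
    = 73400 km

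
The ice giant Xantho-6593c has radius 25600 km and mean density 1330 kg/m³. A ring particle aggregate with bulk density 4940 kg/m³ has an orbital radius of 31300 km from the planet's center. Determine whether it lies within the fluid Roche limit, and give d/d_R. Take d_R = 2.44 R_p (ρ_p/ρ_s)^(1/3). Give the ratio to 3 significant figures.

inside; d/d_R ≈ 0.776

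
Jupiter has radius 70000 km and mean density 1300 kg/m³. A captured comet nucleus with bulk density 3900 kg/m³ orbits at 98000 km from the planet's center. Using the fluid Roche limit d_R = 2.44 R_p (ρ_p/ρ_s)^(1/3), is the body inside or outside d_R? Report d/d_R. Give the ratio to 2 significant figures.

inside; d/d_R ≈ 0.83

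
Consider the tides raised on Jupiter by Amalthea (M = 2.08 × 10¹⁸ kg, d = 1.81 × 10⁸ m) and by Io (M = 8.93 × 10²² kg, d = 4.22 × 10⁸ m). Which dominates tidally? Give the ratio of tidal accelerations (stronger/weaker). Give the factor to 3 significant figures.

Io, by a factor of ≈ 3390

Tidal stretch scales as M/d³; compute that for each body.
Amalthea: (2.08 × 10¹⁸) / (1.81 × 10⁸)³ = 3.508 × 10⁻⁷
Io: (8.93 × 10²²) / (4.22 × 10⁸)³ = 1.188 × 10⁻³
Ratio (larger/smaller) = 3390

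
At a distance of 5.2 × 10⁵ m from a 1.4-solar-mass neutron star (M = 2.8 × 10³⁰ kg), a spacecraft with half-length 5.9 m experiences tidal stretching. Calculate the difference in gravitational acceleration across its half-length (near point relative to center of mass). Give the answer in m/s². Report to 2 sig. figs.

The tidal stretch is the gradient of GM/d² times the body's extent r, hence the 1/d³ dependence.
Δa = 2GMr/d³
   = 2 × (6.674 × 10⁻¹¹) × (2.8 × 10³⁰) × (5.9) / (5.2 × 10⁵)³
   = 1.6 × 10⁴ m/s²

1.6 × 10⁴ m/s²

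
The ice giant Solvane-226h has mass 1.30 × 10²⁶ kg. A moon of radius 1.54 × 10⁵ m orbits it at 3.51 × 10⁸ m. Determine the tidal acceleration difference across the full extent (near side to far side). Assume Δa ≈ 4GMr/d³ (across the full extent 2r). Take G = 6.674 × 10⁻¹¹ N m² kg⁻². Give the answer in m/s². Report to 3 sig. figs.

1.24 × 10⁻⁴ m/s²

Δg = 4GMr/d³
   = 4 × (6.674 × 10⁻¹¹) × (1.30 × 10²⁶) × (1.54 × 10⁵) / (3.51 × 10⁸)³
   = 1.24 × 10⁻⁴ m/s²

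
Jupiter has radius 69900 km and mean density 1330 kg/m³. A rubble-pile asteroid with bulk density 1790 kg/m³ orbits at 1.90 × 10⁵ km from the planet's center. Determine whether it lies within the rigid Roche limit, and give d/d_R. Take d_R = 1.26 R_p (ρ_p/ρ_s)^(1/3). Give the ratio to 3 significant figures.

d_R = 1.26 × (69900 km) × (1330/1790)^(1/3) = 79770 km
d/d_R = (1.90 × 10⁵) / (79770) = 2.38
Since d/d_R > 1, the body is outside the Roche limit.

outside; d/d_R ≈ 2.38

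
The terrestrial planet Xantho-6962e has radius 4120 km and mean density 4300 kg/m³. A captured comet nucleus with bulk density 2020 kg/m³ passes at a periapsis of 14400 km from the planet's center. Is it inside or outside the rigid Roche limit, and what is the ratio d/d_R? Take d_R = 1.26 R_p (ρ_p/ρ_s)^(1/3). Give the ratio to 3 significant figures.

d_R = 1.26 × (4120 km) × (4300/2020)^(1/3) = 6678 km
d/d_R = (14400) / (6678) = 2.16
Since d/d_R > 1, the body is outside the Roche limit.

outside; d/d_R ≈ 2.16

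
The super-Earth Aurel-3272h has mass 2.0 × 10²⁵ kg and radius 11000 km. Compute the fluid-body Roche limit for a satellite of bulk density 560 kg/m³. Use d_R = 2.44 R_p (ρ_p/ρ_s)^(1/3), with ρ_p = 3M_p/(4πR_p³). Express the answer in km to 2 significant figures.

50000 km

ρ_p = 3M_p/(4πR_p³) = 3 × (2.0 × 10²⁵) / (4π × (1.1 × 10⁷ m)³) = 3600 kg/m³
d_R = 2.44 × 11000 km × (3600/560)^(1/3)
    = 50000 km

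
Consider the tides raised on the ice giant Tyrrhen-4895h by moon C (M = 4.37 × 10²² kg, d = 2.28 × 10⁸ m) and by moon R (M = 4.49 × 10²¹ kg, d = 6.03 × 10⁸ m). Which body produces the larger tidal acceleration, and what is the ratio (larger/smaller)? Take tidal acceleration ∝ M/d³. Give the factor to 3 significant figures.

Moon C, by a factor of ≈ 180

Compare M/d³ for the two perturbers:
Moon C: (4.37 × 10²²) / (2.28 × 10⁸)³ = 3.687 × 10⁻³
Moon R: (4.49 × 10²¹) / (6.03 × 10⁸)³ = 2.048 × 10⁻⁵
Ratio (larger/smaller) = 180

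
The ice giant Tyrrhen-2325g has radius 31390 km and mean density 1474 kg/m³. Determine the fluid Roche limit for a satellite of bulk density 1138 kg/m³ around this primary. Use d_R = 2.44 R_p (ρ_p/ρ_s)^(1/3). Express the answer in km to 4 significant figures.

d_R = 2.44 × 31390 km × (1474/1138)^(1/3)
    = 83490 km

83490 km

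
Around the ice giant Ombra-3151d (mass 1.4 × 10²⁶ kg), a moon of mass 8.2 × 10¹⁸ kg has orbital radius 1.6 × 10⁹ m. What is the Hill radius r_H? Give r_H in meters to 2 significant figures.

4.3 × 10⁶ m

r_H ≈ a (m/3M)^(1/3)
    = (1.6 × 10⁹) × (8.2 × 10¹⁸ / (3 × 1.4 × 10²⁶))^(1/3)
    = 4.3 × 10⁶ m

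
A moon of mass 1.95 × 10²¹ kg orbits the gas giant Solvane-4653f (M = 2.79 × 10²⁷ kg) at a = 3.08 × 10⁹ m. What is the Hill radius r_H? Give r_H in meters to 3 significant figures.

r_H ≈ a (m/3M)^(1/3)
    = (3.08 × 10⁹) × (1.95 × 10²¹ / (3 × 2.79 × 10²⁷))^(1/3)
    = 1.90 × 10⁷ m

1.90 × 10⁷ m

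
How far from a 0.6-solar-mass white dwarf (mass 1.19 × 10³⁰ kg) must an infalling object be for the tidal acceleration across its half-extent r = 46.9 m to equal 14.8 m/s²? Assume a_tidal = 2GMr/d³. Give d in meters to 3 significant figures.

2GMr/d³ = a_tidal  ⇒  d = (2GMr / a_tidal)^(1/3)
d = (2 × 6.674×10⁻¹¹ × (1.19 × 10³⁰) × (46.9) / (14.8))^(1/3)
  = 7.95 × 10⁶ m

7.95 × 10⁶ m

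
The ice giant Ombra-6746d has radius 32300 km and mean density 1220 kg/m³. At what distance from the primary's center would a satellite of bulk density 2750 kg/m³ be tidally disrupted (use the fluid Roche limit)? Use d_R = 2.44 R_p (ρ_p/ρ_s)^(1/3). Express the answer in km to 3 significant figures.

60100 km

d_R = 2.44 × 32300 km × (1220/2750)^(1/3)
    = 60100 km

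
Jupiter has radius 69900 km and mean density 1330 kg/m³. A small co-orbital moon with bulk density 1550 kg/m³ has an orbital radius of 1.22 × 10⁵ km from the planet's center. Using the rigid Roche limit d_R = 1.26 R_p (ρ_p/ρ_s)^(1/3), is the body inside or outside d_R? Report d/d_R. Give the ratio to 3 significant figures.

d_R = 1.26 × (69900 km) × (1330/1550)^(1/3) = 83690 km
d/d_R = (1.22 × 10⁵) / (83690) = 1.46
Since d/d_R > 1, the body is outside the Roche limit.

outside; d/d_R ≈ 1.46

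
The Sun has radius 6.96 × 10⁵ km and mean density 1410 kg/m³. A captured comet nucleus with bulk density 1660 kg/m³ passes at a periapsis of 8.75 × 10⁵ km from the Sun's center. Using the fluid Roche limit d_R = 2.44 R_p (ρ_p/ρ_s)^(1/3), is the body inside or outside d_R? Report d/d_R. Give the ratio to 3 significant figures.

d_R = 2.44 × (6.96 × 10⁵ km) × (1410/1660)^(1/3) = 1.608 × 10⁶ km
d/d_R = (8.75 × 10⁵) / (1.608 × 10⁶) = 0.544
Since d/d_R < 1, the body is inside the Roche limit.

inside; d/d_R ≈ 0.544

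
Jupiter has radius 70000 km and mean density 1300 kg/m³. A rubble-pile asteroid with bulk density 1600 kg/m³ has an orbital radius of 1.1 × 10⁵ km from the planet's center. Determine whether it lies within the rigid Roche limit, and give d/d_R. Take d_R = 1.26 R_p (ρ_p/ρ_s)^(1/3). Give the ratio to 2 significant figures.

d_R = 1.26 × (70000 km) × (1300/1600)^(1/3) = 82300 km
d/d_R = (1.1 × 10⁵) / (82300) = 1.3
Since d/d_R > 1, the body is outside the Roche limit.

outside; d/d_R ≈ 1.3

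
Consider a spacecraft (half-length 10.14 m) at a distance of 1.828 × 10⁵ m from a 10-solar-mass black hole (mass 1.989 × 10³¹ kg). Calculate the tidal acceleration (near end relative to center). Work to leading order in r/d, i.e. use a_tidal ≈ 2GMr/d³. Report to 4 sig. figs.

Since r ≪ d, expand the inverse-square field across one radius to get the leading 2GMr/d³ term.
Δa = 2GMr/d³
   = 2 × (6.674 × 10⁻¹¹) × (1.989 × 10³¹) × (10.14) / (1.828 × 10⁵)³
   = 4.407 × 10⁶ m/s²

4.407 × 10⁶ m/s²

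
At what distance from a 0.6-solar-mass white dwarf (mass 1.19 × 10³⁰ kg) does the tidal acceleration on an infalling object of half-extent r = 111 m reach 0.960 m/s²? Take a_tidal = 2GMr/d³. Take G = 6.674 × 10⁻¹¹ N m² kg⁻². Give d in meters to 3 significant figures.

2.64 × 10⁷ m

2GMr/d³ = a_tidal  ⇒  d = (2GMr / a_tidal)^(1/3)
d = (2 × 6.674×10⁻¹¹ × (1.19 × 10³⁰) × (111) / (0.960))^(1/3)
  = 2.64 × 10⁷ m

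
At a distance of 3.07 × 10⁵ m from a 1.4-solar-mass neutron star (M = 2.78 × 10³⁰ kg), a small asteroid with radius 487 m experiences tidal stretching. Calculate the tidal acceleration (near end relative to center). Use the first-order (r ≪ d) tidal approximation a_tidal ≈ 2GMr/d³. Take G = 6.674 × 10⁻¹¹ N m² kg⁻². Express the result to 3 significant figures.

6.25 × 10⁶ m/s²

Δa = 2GMr/d³
   = 2 × (6.674 × 10⁻¹¹) × (2.78 × 10³⁰) × (487) / (3.07 × 10⁵)³
   = 6.25 × 10⁶ m/s²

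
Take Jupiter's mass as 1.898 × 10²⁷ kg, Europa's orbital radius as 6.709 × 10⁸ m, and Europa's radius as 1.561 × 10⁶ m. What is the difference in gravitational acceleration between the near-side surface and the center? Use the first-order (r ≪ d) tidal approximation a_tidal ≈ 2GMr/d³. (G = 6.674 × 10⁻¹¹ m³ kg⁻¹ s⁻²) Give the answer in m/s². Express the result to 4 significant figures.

Differencing GM/(d−r)² and GM/d² to first order in r/d gives 2GMr/d³.
Δa = 2GMr/d³
   = 2 × (6.674 × 10⁻¹¹) × (1.898 × 10²⁷) × (1.561 × 10⁶) / (6.709 × 10⁸)³
   = 1.310 × 10⁻³ m/s²

1.310 × 10⁻³ m/s²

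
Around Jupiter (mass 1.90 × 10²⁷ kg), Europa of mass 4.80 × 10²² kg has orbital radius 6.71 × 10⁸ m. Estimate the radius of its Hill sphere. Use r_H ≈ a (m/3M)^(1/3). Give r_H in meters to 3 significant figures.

r_H ≈ a (m/3M)^(1/3)
    = (6.71 × 10⁸) × (4.80 × 10²² / (3 × 1.90 × 10²⁷))^(1/3)
    = 1.37 × 10⁷ m

1.37 × 10⁷ m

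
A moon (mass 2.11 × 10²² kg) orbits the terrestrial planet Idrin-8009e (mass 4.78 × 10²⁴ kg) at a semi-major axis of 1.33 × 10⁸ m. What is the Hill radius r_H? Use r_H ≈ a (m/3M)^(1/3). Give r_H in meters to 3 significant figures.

1.51 × 10⁷ m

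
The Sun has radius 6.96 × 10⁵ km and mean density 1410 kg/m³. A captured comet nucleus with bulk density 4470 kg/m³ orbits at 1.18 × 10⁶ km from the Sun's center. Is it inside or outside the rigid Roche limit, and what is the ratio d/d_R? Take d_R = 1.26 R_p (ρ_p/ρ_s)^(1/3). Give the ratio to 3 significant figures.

d_R = 1.26 × (6.96 × 10⁵ km) × (1410/4470)^(1/3) = 5.970 × 10⁵ km
d/d_R = (1.18 × 10⁶) / (5.970 × 10⁵) = 1.98
Since d/d_R > 1, the body is outside the Roche limit.

outside; d/d_R ≈ 1.98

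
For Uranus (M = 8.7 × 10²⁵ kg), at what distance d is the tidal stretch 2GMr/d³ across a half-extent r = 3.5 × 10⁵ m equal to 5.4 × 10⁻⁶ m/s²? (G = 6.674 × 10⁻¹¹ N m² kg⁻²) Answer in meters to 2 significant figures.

9.1 × 10⁸ m

2GMr/d³ = a_tidal  ⇒  d = (2GMr / a_tidal)^(1/3)
d = (2 × 6.674×10⁻¹¹ × (8.7 × 10²⁵) × (3.5 × 10⁵) / (5.4 × 10⁻⁶))^(1/3)
  = 9.1 × 10⁸ m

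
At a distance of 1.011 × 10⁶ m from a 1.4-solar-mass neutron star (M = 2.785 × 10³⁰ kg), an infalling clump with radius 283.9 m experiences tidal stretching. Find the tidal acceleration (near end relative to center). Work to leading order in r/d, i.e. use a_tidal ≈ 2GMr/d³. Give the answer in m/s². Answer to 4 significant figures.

1.021 × 10⁵ m/s²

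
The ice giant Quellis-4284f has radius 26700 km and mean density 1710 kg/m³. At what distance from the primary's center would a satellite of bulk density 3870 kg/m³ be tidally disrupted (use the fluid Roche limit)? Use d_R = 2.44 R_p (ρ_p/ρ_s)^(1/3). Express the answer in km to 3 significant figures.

d_R = 2.44 × 26700 km × (1710/3870)^(1/3)
    = 49600 km

49600 km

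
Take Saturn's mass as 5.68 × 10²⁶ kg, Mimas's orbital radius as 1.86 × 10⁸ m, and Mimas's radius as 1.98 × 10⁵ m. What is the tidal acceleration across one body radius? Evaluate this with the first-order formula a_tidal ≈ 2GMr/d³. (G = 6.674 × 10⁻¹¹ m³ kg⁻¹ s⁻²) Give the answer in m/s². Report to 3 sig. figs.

Δg = 2GMr/d³
   = 2 × (6.674 × 10⁻¹¹) × (5.68 × 10²⁶) × (1.98 × 10⁵) / (1.86 × 10⁸)³
   = 2.33 × 10⁻³ m/s²

2.33 × 10⁻³ m/s²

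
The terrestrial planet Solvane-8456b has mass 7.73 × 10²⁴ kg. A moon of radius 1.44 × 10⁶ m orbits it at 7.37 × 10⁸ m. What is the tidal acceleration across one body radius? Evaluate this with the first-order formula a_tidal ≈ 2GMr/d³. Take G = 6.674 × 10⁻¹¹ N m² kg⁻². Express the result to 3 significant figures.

The tidal stretch is the gradient of GM/d² times the body's extent r, hence the 1/d³ dependence.
Δg = 2GMr/d³
   = 2 × (6.674 × 10⁻¹¹) × (7.73 × 10²⁴) × (1.44 × 10⁶) / (7.37 × 10⁸)³
   = 3.71 × 10⁻⁶ m/s²

3.71 × 10⁻⁶ m/s²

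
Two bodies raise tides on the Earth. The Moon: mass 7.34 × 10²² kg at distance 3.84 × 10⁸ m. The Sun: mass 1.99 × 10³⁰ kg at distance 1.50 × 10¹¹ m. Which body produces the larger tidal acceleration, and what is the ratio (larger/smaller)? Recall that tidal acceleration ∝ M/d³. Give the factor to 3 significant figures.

The Moon, by a factor of ≈ 2.20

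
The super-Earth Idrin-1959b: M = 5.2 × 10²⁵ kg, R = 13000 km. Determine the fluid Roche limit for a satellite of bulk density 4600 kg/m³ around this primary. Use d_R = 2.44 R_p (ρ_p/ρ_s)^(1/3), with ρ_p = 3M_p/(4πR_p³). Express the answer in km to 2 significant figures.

34000 km

ρ_p = 3M_p/(4πR_p³) = 3 × (5.2 × 10²⁵) / (4π × (1.3 × 10⁷ m)³) = 5700 kg/m³
d_R = 2.44 × 13000 km × (5700/4600)^(1/3)
    = 34000 km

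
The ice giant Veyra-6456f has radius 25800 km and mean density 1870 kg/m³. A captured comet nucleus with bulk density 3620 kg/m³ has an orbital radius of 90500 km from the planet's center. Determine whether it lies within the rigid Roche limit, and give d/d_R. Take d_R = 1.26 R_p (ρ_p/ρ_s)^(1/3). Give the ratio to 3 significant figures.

outside; d/d_R ≈ 3.47

d_R = 1.26 × (25800 km) × (1870/3620)^(1/3) = 26080 km
d/d_R = (90500) / (26080) = 3.47
Since d/d_R > 1, the body is outside the Roche limit.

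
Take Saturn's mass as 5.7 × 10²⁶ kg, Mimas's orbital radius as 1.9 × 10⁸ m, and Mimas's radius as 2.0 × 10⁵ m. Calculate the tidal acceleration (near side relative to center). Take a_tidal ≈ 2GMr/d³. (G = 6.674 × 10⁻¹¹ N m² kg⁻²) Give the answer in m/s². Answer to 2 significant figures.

Δg = 2GMr/d³
   = 2 × (6.674 × 10⁻¹¹) × (5.7 × 10²⁶) × (2.0 × 10⁵) / (1.9 × 10⁸)³
   = 2.2 × 10⁻³ m/s²

2.2 × 10⁻³ m/s²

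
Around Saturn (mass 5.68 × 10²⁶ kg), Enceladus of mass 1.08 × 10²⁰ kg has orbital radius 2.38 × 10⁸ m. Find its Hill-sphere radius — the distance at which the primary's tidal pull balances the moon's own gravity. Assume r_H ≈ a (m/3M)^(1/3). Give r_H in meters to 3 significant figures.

9.49 × 10⁵ m

r_H ≈ a (m/3M)^(1/3)
    = (2.38 × 10⁸) × (1.08 × 10²⁰ / (3 × 5.68 × 10²⁶))^(1/3)
    = 9.49 × 10⁵ m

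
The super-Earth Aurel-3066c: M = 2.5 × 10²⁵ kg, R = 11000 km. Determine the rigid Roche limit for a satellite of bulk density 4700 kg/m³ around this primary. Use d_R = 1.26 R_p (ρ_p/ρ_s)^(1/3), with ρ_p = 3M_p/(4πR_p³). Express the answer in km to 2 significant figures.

14000 km

ρ_p = 3M_p/(4πR_p³) = 3 × (2.5 × 10²⁵) / (4π × (1.1 × 10⁷ m)³) = 4500 kg/m³
d_R = 1.26 × 11000 km × (4500/4700)^(1/3)
    = 14000 km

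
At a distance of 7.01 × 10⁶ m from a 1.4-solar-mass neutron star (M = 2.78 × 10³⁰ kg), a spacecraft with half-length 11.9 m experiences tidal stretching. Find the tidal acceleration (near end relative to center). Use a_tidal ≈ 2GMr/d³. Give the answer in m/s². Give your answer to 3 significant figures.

1.28 × 10¹ m/s²

Differencing GM/(d−r)² and GM/d² to first order in r/d gives 2GMr/d³.
a_tidal = 2GMr/d³
        = 2 × (6.674 × 10⁻¹¹) × (2.78 × 10³⁰) × (11.9) / (7.01 × 10⁶)³
        = 1.28 × 10¹ m/s²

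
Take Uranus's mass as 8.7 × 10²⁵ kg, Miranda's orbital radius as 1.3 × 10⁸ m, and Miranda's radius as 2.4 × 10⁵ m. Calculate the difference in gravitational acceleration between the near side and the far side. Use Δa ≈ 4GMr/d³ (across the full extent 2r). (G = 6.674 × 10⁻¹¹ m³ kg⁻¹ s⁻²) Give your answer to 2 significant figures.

2.5 × 10⁻³ m/s²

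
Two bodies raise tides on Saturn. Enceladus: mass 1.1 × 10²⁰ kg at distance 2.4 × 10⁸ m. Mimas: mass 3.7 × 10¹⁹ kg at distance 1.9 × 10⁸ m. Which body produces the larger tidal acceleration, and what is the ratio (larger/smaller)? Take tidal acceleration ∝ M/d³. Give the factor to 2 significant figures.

Enceladus, by a factor of ≈ 1.5

Tidal acceleration ∝ M/d³, so compare M/d³ for each.
Enceladus: (1.1 × 10²⁰) / (2.4 × 10⁸)³ = 7.957 × 10⁻⁶
Mimas: (3.7 × 10¹⁹) / (1.9 × 10⁸)³ = 5.394 × 10⁻⁶
Ratio (larger/smaller) = 1.5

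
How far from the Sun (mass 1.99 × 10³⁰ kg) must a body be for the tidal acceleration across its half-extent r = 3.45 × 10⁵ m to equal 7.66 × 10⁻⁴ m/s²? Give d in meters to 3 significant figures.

4.93 × 10⁹ m

2GMr/d³ = a_tidal  ⇒  d = (2GMr / a_tidal)^(1/3)
d = (2 × 6.674×10⁻¹¹ × (1.99 × 10³⁰) × (3.45 × 10⁵) / (7.66 × 10⁻⁴))^(1/3)
  = 4.93 × 10⁹ m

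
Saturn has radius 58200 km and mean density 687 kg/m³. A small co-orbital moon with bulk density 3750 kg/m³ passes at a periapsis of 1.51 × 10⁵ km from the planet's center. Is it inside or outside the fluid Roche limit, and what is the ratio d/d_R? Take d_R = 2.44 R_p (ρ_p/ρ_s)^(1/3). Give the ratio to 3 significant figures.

d_R = 2.44 × (58200 km) × (687/3750)^(1/3) = 80650 km
d/d_R = (1.51 × 10⁵) / (80650) = 1.87
Since d/d_R > 1, the body is outside the Roche limit.

outside; d/d_R ≈ 1.87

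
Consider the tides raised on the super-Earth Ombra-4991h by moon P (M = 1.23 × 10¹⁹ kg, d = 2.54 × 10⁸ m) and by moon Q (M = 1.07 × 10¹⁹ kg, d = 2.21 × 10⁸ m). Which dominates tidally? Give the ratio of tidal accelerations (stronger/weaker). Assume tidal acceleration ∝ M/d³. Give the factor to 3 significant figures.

Tidal acceleration ∝ M/d³, so compare M/d³ for each.
Moon P: (1.23 × 10¹⁹) / (2.54 × 10⁸)³ = 7.506 × 10⁻⁷
Moon Q: (1.07 × 10¹⁹) / (2.21 × 10⁸)³ = 9.913 × 10⁻⁷
Ratio (larger/smaller) = 1.32

Moon Q, by a factor of ≈ 1.32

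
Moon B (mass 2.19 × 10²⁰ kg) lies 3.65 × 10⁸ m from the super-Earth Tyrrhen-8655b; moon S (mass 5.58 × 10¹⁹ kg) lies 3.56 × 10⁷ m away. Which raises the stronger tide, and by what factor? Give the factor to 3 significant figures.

Moon S, by a factor of ≈ 275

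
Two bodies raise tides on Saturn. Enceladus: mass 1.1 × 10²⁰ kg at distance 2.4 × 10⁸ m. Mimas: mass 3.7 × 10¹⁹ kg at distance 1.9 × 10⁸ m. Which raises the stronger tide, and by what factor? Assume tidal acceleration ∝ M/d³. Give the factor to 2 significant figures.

Compare M/d³ for the two perturbers:
Enceladus: (1.1 × 10²⁰) / (2.4 × 10⁸)³ = 7.957 × 10⁻⁶
Mimas: (3.7 × 10¹⁹) / (1.9 × 10⁸)³ = 5.394 × 10⁻⁶
Ratio (larger/smaller) = 1.5

Enceladus, by a factor of ≈ 1.5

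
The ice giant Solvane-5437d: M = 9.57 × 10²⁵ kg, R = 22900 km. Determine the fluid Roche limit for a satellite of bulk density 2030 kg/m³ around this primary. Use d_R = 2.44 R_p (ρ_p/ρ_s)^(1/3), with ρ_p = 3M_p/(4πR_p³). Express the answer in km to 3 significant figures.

54700 km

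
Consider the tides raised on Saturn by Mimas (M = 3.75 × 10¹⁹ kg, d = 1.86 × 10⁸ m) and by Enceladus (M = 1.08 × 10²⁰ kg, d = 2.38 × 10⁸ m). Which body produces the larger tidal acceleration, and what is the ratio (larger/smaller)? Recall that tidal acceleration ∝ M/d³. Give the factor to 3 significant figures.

Tidal stretch scales as M/d³; compute that for each body.
Mimas: (3.75 × 10¹⁹) / (1.86 × 10⁸)³ = 5.828 × 10⁻⁶
Enceladus: (1.08 × 10²⁰) / (2.38 × 10⁸)³ = 8.011 × 10⁻⁶
Ratio (larger/smaller) = 1.37

Enceladus, by a factor of ≈ 1.37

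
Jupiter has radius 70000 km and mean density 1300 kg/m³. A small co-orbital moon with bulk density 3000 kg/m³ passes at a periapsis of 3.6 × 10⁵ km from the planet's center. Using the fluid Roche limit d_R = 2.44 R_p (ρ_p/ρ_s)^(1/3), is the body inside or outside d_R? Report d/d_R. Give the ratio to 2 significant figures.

outside; d/d_R ≈ 2.8

d_R = 2.44 × (70000 km) × (1300/3000)^(1/3) = 1.292 × 10⁵ km
d/d_R = (3.6 × 10⁵) / (1.292 × 10⁵) = 2.8
Since d/d_R > 1, the body is outside the Roche limit.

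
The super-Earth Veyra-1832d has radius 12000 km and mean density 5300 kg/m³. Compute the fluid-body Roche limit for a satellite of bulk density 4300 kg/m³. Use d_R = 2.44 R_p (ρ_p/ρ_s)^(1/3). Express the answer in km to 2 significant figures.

31000 km

d_R = 2.44 × 12000 km × (5300/4300)^(1/3)
    = 31000 km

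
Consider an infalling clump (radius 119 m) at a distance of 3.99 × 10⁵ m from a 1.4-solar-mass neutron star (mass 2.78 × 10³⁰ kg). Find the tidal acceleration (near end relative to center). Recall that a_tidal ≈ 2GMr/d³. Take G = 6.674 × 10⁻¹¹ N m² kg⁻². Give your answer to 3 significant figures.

Δa = 2GMr/d³
   = 2 × (6.674 × 10⁻¹¹) × (2.78 × 10³⁰) × (119) / (3.99 × 10⁵)³
   = 6.95 × 10⁵ m/s²

6.95 × 10⁵ m/s²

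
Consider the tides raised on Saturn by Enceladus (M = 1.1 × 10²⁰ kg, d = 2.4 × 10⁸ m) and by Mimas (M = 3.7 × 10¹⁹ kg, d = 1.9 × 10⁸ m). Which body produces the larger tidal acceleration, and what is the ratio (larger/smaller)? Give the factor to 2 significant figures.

Enceladus, by a factor of ≈ 1.5

Tidal stretch scales as M/d³; compute that for each body.
Enceladus: (1.1 × 10²⁰) / (2.4 × 10⁸)³ = 7.957 × 10⁻⁶
Mimas: (3.7 × 10¹⁹) / (1.9 × 10⁸)³ = 5.394 × 10⁻⁶
Ratio (larger/smaller) = 1.5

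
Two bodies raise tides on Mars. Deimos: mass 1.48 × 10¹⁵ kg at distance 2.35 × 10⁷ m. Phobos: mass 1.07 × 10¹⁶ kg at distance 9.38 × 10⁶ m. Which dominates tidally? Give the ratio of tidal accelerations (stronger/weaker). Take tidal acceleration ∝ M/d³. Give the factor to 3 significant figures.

Phobos, by a factor of ≈ 114

Tidal stretch scales as M/d³; compute that for each body.
Deimos: (1.48 × 10¹⁵) / (2.35 × 10⁷)³ = 1.140 × 10⁻⁷
Phobos: (1.07 × 10¹⁶) / (9.38 × 10⁶)³ = 1.297 × 10⁻⁵
Ratio (larger/smaller) = 114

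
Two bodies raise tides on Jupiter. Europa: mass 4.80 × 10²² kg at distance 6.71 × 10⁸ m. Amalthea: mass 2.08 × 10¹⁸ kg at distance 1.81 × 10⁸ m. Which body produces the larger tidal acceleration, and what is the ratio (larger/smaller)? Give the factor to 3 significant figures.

Tidal stretch scales as M/d³; compute that for each body.
Europa: (4.80 × 10²²) / (6.71 × 10⁸)³ = 1.589 × 10⁻⁴
Amalthea: (2.08 × 10¹⁸) / (1.81 × 10⁸)³ = 3.508 × 10⁻⁷
Ratio (larger/smaller) = 453

Europa, by a factor of ≈ 453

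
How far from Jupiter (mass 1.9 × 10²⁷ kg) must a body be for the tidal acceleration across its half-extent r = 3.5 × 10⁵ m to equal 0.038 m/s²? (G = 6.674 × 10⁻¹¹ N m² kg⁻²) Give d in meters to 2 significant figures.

1.3 × 10⁸ m

2GMr/d³ = a_tidal  ⇒  d = (2GMr / a_tidal)^(1/3)
d = (2 × 6.674×10⁻¹¹ × (1.9 × 10²⁷) × (3.5 × 10⁵) / (0.038))^(1/3)
  = 1.3 × 10⁸ m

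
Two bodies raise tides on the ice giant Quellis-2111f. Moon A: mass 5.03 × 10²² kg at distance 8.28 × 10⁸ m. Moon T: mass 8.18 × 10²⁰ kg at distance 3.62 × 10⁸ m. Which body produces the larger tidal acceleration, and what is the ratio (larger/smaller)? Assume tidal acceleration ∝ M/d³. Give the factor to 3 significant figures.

Moon A, by a factor of ≈ 5.14

Tidal acceleration ∝ M/d³, so compare M/d³ for each.
Moon A: (5.03 × 10²²) / (8.28 × 10⁸)³ = 8.861 × 10⁻⁵
Moon T: (8.18 × 10²⁰) / (3.62 × 10⁸)³ = 1.724 × 10⁻⁵
Ratio (larger/smaller) = 5.14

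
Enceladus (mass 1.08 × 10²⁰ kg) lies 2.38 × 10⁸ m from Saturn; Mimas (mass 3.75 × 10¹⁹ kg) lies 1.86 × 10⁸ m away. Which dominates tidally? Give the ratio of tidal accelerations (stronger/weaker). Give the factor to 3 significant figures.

Enceladus, by a factor of ≈ 1.37

Tidal stretch scales as M/d³; compute that for each body.
Enceladus: (1.08 × 10²⁰) / (2.38 × 10⁸)³ = 8.011 × 10⁻⁶
Mimas: (3.75 × 10¹⁹) / (1.86 × 10⁸)³ = 5.828 × 10⁻⁶
Ratio (larger/smaller) = 1.37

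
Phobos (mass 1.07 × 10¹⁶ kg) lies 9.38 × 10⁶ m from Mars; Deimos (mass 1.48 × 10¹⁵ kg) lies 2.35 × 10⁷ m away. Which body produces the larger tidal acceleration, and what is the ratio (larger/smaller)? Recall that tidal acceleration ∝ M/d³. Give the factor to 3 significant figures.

Phobos, by a factor of ≈ 114

The tide-raising term goes as M/d³ (the gradient of a 1/d² field).
Phobos: (1.07 × 10¹⁶) / (9.38 × 10⁶)³ = 1.297 × 10⁻⁵
Deimos: (1.48 × 10¹⁵) / (2.35 × 10⁷)³ = 1.140 × 10⁻⁷
Ratio (larger/smaller) = 114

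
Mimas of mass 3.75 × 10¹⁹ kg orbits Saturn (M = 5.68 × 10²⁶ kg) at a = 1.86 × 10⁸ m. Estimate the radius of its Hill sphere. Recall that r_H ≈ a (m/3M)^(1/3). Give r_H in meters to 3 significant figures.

r_H ≈ a (m/3M)^(1/3)
    = (1.86 × 10⁸) × (3.75 × 10¹⁹ / (3 × 5.68 × 10²⁶))^(1/3)
    = 5.21 × 10⁵ m

5.21 × 10⁵ m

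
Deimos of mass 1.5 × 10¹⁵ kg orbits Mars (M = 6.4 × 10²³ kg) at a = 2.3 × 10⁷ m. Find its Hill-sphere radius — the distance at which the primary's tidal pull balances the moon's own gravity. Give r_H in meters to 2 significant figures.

r_H ≈ a (m/3M)^(1/3)
    = (2.3 × 10⁷) × (1.5 × 10¹⁵ / (3 × 6.4 × 10²³))^(1/3)
    = 2.1 × 10⁴ m

2.1 × 10⁴ m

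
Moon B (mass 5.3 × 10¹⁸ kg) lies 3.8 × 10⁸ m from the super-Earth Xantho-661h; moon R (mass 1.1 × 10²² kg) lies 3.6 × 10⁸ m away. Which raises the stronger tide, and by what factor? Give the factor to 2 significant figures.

Tidal stretch scales as M/d³; compute that for each body.
Moon B: (5.3 × 10¹⁸) / (3.8 × 10⁸)³ = 9.659 × 10⁻⁸
Moon R: (1.1 × 10²²) / (3.6 × 10⁸)³ = 2.358 × 10⁻⁴
Ratio (larger/smaller) = 2400

Moon R, by a factor of ≈ 2400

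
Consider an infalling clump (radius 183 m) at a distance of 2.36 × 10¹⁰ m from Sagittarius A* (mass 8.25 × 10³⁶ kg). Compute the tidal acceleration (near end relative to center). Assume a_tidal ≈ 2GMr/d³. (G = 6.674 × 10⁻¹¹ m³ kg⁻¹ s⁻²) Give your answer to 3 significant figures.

1.53 × 10⁻² m/s²

Δg = 2GMr/d³
   = 2 × (6.674 × 10⁻¹¹) × (8.25 × 10³⁶) × (183) / (2.36 × 10¹⁰)³
   = 1.53 × 10⁻² m/s²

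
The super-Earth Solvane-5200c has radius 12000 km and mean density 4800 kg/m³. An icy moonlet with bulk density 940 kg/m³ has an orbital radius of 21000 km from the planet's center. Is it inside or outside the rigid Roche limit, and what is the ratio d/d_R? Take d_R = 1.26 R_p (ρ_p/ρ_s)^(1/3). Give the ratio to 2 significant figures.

d_R = 1.26 × (12000 km) × (4800/940)^(1/3) = 26040 km
d/d_R = (21000) / (26040) = 0.81
Since d/d_R < 1, the body is inside the Roche limit.

inside; d/d_R ≈ 0.81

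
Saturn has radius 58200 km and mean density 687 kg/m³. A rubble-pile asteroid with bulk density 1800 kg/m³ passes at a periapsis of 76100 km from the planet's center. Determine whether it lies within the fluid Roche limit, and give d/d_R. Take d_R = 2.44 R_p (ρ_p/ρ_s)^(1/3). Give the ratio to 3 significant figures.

inside; d/d_R ≈ 0.739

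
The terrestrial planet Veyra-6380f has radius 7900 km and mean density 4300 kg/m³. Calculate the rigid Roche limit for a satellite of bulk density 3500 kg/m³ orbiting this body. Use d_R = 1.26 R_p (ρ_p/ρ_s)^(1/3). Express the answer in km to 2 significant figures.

11000 km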